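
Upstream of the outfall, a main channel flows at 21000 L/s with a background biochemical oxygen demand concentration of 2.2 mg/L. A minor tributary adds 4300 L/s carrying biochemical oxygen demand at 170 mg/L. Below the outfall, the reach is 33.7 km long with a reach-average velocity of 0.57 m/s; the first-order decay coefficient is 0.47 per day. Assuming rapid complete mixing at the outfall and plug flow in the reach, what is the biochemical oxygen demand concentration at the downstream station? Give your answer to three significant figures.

Conservation of mass: C = (21000·2.200 + 4300·170.0) / 25300 = 777200/25300 = 30.72 mg/L.
Travel time t = 33.7·1000 / 0.57 = 59120 s = 16.42 h.
Decay over the reach: 30.72·exp(−kt) = 30.72·0.7250 = 22.27 mg/L.

22.3 mg/L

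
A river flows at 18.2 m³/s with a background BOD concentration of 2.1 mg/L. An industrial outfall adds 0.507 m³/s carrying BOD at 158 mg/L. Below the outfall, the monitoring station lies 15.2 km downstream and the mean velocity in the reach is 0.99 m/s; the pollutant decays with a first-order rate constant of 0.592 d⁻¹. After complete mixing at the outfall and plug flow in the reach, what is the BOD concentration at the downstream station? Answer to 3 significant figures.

Conservation of mass: C = (18.20·2.100 + 0.5070·158.0) / 18.71 = 118.3/18.71 = 6.325 mg/L.
Travel time t = 15.2·1000 / 0.99 = 15350 s = 4.265 h.
First-order decay: C = 6.325·exp(−k·t) = 6.325·0.9001 = 5.694 mg/L.

5.69 mg/L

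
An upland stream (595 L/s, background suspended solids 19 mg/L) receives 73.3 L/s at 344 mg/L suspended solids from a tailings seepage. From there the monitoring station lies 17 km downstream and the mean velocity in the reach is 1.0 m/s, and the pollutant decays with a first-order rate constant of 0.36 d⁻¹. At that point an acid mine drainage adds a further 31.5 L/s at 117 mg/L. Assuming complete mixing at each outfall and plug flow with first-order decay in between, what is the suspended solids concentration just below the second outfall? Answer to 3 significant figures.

After mixing, C = (595.0·19.00 + 73.30·344.0) / 668.3 = 36520/668.3 = 54.65 mg/L; combined flow 668.3 L/s.
Travel time t = 17·1000 / 1.0 = 17000 s = 4.722 h.
After decay, C = 54.65 × e^(−kt) = 54.65 × 0.9316 = 50.91 mg/L.
At the second outfall, C = (668.3·50.91 + 31.50·117.0) / (668.3 + 31.50) = 53.88 mg/L.

53.9 mg/L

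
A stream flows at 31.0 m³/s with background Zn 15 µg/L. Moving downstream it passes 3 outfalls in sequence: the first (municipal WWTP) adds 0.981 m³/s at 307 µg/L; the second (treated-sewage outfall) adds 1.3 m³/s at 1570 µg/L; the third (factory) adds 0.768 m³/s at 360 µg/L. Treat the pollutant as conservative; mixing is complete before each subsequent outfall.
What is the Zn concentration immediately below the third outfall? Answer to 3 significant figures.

90.6 µg/L

After outfall 1: Q = 31.00 + 0.9810 = 31.98 m³/s; C = (31.00·15.00 + 0.9810·307.0)/31.98 = 23.96 µg/L.
After outfall 2: Q = 31.98 + 1.300 = 33.28 m³/s; C = (31.98·23.96 + 1.300·1570)/33.28 = 84.35 µg/L.
After outfall 3: Q = 33.28 + 0.7680 = 34.05 m³/s; C = (33.28·84.35 + 0.7680·360.0)/34.05 = 90.56 µg/L.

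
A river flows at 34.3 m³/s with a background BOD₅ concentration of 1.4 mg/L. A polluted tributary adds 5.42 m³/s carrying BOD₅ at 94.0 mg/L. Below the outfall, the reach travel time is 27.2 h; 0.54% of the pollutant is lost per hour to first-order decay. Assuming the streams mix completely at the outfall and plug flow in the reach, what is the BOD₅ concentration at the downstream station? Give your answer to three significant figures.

Mixed concentration C = ΣQC/ΣQ = (34.30·1.400 + 5.420·94.00) / 39.72 = 557.5/39.72 = 14.04 mg/L.
0.54%/h lost → k = −ln(1 − 0.0054) = 0.005415 h⁻¹.
First-order decay: C = 14.04·exp(−k·t) = 14.04·0.8631 = 12.11 mg/L.

12.1 mg/L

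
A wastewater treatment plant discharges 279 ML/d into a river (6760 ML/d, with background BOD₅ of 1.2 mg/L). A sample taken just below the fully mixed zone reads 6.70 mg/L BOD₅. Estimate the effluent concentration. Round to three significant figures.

140 mg/L

Mass balance: 6760·1.200 + 279.0·Cₑ = 7039·6.700
→ Cₑ = (7039·6.700 − 6760·1.200) / 279.0 = 140.0 mg/L.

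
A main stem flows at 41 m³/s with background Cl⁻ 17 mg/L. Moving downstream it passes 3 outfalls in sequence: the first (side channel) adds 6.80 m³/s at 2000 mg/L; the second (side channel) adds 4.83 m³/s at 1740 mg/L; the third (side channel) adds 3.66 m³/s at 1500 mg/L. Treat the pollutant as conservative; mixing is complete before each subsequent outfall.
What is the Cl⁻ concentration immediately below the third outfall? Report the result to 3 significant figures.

Outfall 1: combined Q = 47.80 m³/s; C = (41.00·17.00 + 6.800·2000)/47.80 = 299.1 mg/L.
Outfall 2: combined Q = 52.63 m³/s; C = (47.80·299.1 + 4.830·1740)/52.63 = 431.3 mg/L.
Outfall 3: combined Q = 56.29 m³/s; C = (52.63·431.3 + 3.660·1500)/56.29 = 500.8 mg/L.

501 mg/L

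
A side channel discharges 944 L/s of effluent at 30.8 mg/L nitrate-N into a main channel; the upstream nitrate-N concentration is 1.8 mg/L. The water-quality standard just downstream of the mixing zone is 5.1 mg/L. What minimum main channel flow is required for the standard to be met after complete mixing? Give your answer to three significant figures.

Set C_mix = 5.1: (Q·1.800 + 944.0·30.80) / (Q + 944.0) = 5.1
→ Q = 944.0·(30.80 − 5.1)/(5.1 − 1.800) = 7352 L/s.

7350 L/s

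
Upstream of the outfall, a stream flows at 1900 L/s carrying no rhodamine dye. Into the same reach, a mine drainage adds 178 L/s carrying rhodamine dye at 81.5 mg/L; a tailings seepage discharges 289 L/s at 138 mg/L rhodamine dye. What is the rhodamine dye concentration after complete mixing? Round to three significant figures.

23.0 mg/L

Flow-weighted average: C = (1900·0 + 178.0·81.50 + 289.0·138.0) / 2367 = 54390/2367 = 22.98 mg/L.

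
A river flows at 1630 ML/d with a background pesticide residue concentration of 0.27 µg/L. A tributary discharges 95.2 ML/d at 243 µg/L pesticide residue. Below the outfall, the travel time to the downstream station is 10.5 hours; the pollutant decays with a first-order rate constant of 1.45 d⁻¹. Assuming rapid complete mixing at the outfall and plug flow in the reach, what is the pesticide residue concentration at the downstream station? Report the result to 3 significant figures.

Mass balance: C = (1630·0.2700 + 95.20·243.0) / 1725 = 23570/1725 = 13.66 µg/L.
Decay over the reach: 13.66·exp(−kt) = 13.66·0.5303 = 7.246 µg/L.

7.25 µg/L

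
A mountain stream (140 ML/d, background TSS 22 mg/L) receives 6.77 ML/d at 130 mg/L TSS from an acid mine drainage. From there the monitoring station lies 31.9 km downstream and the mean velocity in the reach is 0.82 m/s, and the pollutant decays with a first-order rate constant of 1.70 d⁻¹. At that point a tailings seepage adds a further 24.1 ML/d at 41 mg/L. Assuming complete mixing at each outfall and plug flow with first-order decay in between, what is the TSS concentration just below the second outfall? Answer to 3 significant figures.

Mixed concentration C = ΣQC/ΣQ = (140.0·22.00 + 6.770·130.0) / 146.8 = 3960/146.8 = 26.98 mg/L; combined flow 146.8 ML/d.
Travel time t = 31.9·1000 / 0.82 = 38900 s = 10.81 h.
Decay over the reach: 26.98·exp(−kt) = 26.98·0.4651 = 12.55 mg/L.
Second outfall: C = (146.8·12.55 + 24.10·41.00)/170.9 = 16.56 mg/L.

16.6 mg/L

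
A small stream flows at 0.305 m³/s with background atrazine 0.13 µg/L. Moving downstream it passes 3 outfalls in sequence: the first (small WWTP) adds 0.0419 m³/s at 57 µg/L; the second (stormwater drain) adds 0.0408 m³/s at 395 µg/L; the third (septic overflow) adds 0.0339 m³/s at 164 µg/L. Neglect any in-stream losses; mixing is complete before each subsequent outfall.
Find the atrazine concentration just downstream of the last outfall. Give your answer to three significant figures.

57.2 µg/L

After outfall 1: Q = 0.3050 + 0.04190 = 0.3469 m³/s; C = (0.3050·0.1300 + 0.04190·57.00)/0.3469 = 6.999 µg/L.
After outfall 2: Q = 0.3469 + 0.04080 = 0.3877 m³/s; C = (0.3469·6.999 + 0.04080·395.0)/0.3877 = 47.83 µg/L.
After outfall 3: Q = 0.3877 + 0.03390 = 0.4216 m³/s; C = (0.3877·47.83 + 0.03390·164.0)/0.4216 = 57.17 µg/L.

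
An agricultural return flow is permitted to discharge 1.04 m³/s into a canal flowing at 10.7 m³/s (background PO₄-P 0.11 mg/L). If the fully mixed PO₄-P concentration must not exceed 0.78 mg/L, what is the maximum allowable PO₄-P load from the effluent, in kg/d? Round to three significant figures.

689 kg/d

Mass balance at the limit: 10.70·0.1100 + 1.040·Cₑ = 11.74·0.78 → Cₑ = 7.673 mg/L.
Load = 1.040 m³/s × 7.673 g/m³ × 86 400 s/d = 689.5 kg/d.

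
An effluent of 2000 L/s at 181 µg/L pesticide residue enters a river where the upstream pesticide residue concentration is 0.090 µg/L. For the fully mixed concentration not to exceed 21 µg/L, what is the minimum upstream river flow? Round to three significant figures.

15300 L/s

Set C_mix = 21: (Q·0.09000 + 2000·181.0) / (Q + 2000) = 21
→ Q = 2000·(181.0 − 21)/(21 − 0.09000) = 15300 L/s.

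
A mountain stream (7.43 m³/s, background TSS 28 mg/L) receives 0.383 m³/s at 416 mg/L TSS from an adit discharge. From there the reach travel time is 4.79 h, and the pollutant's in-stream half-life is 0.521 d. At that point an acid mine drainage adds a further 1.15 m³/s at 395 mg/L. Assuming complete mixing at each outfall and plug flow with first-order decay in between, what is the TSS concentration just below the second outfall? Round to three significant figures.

Conservation of mass: C = (7.430·28.00 + 0.3830·416.0) / 7.813 = 367.4/7.813 = 47.02 mg/L; combined flow 7.813 m³/s.
Half-life 0.521 d → k = ln 2 / 0.521 = 1.330 d⁻¹.
After decay, C = 47.02 × e^(−kt) = 47.02 × 0.7668 = 36.06 mg/L.
Second outfall: C = (7.813·36.06 + 1.150·395.0)/8.963 = 82.11 mg/L.

82.1 mg/L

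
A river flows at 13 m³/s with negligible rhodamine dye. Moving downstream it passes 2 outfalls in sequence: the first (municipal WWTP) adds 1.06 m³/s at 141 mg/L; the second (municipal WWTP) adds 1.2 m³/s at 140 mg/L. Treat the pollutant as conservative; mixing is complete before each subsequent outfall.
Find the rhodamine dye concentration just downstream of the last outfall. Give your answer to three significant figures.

Below outfall 1: Q → 14.06 m³/s, C = (13.00·0 + 1.060·141.0)/14.06 = 10.63 mg/L.
Below outfall 2: Q → 15.26 m³/s, C = (14.06·10.63 + 1.200·140.0)/15.26 = 20.80 mg/L.

20.8 mg/L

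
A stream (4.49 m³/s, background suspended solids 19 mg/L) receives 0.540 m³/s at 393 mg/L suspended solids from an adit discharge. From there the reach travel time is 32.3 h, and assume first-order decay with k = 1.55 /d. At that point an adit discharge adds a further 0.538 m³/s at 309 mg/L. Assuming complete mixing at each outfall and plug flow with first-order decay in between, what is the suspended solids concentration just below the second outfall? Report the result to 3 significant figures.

36.5 mg/L

Mixed concentration C = ΣQC/ΣQ = (4.490·19.00 + 0.5400·393.0) / 5.030 = 297.5/5.030 = 59.15 mg/L; combined flow 5.030 m³/s.
Applying C = C₀e^(−kt): 59.15 × 0.1242 = 7.345 mg/L.
At the second outfall, C = (5.030·7.345 + 0.5380·309.0) / (5.030 + 0.5380) = 36.49 mg/L.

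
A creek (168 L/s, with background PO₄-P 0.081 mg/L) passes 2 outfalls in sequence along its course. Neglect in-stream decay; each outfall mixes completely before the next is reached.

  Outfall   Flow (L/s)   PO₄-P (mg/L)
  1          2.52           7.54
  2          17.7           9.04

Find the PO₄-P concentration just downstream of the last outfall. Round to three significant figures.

1.02 mg/L

Below outfall 1: Q → 170.5 L/s, C = (168.0·0.08100 + 2.520·7.540)/170.5 = 0.1912 mg/L.
Below outfall 2: Q → 188.2 L/s, C = (170.5·0.1912 + 17.70·9.040)/188.2 = 1.023 mg/L.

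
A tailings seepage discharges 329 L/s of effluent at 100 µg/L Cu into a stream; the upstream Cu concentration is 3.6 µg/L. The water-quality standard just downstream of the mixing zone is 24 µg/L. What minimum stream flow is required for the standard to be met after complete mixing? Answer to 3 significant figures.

1230 L/s

Set C_mix = 24: (Q·3.600 + 329.0·100.0) / (Q + 329.0) = 24
→ Q = 329.0·(100.0 − 24)/(24 − 3.600) = 1226 L/s.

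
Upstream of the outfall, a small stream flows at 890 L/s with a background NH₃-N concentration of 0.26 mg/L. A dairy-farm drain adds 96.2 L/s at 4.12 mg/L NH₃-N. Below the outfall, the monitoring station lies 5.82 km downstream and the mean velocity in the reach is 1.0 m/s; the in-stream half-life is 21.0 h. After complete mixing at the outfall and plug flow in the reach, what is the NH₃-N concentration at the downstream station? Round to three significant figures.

Mixed concentration C = ΣQC/ΣQ = (890.0·0.2600 + 96.20·4.120) / 986.2 = 627.7/986.2 = 0.6365 mg/L.
Travel time t = 5.82·1000 / 1.0 = 5820 s = 1.617 h.
Half-life 21.0 h → k = ln 2 / 21.0 = 0.03301 h⁻¹ = 0.7922 d⁻¹.
After decay, C = 0.6365 × e^(−kt) = 0.6365 × 0.9480 = 0.6035 mg/L.

0.603 mg/L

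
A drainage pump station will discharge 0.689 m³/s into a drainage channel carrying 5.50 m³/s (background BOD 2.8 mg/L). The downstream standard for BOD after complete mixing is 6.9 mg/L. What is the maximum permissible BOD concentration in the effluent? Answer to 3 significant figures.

At the limit, (Qr·Cr + Qe·Cₑ)/(Qr + Qe) = 6.9:
Cₑ = (6.189·6.9 − 5.500·2.800) / 0.6890 = 39.63 mg/L.

39.6 mg/L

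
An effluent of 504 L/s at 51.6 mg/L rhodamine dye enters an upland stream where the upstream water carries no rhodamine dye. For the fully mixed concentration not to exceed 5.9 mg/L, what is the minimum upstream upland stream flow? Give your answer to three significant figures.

3900 L/s

Set C_mix = 5.9: (Q·0 + 504.0·51.60) / (Q + 504.0) = 5.9
→ Q = 504.0·(51.60 − 5.9)/(5.9 − 0) = 3904 L/s.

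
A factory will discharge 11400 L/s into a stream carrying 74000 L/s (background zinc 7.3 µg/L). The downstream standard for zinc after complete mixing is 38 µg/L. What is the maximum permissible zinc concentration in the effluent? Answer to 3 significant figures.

At the limit, (Qr·Cr + Qe·Cₑ)/(Qr + Qe) = 38:
Cₑ = (85400·38 − 74000·7.300) / 11400 = 237.3 µg/L.

237 µg/L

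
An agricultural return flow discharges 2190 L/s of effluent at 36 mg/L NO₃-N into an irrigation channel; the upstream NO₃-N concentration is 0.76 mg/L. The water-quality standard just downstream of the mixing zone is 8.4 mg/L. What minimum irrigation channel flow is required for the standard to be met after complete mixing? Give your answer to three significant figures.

Set C_mix = 8.4: (Q·0.7600 + 2190·36.00) / (Q + 2190) = 8.4
→ Q = 2190·(36.00 − 8.4)/(8.4 − 0.7600) = 7912 L/s.

7910 L/s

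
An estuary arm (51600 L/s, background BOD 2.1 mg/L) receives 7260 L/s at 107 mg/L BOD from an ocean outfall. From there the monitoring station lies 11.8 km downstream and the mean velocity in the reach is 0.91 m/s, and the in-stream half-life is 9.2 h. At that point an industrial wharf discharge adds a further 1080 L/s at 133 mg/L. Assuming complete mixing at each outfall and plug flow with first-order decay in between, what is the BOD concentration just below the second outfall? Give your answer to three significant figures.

13.7 mg/L

Flow-weighted average: C = (51600·2.100 + 7260·107.0) / 58860 = 885200/58860 = 15.04 mg/L; combined flow 58860 L/s.
Travel time t = 11.8·1000 / 0.91 = 12970 s = 3.602 h.
Half-life 9.2 h → k = ln 2 / 9.2 = 0.07534 h⁻¹ = 1.808 d⁻¹.
First-order decay: C = 15.04·exp(−k·t) = 15.04·0.7623 = 11.46 mg/L.
Second outfall: C = (58860·11.46 + 1080·133.0)/59940 = 13.65 mg/L.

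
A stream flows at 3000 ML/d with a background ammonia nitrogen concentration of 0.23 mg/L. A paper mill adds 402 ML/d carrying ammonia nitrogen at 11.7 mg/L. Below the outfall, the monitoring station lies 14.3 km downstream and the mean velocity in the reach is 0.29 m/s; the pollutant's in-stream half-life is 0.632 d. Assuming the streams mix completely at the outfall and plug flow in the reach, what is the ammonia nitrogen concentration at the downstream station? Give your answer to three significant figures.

0.848 mg/L

Mass balance: C = (3000·0.2300 + 402.0·11.70) / 3402 = 5393/3402 = 1.585 mg/L.
Travel time t = 14.3·1000 / 0.29 = 49310 s = 13.70 h.
Half-life 0.632 d → k = ln 2 / 0.632 = 1.097 d⁻¹.
After decay, C = 1.585 × e^(−kt) = 1.585 × 0.5348 = 0.8478 mg/L.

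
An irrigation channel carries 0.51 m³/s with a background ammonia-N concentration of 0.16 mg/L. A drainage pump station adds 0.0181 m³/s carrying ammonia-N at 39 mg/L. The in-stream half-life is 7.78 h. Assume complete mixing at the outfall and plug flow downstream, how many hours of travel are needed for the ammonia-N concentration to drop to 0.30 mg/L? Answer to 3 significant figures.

18.0 h

Mixed concentration C = ΣQC/ΣQ = (0.5100·0.1600 + 0.01810·39.00) / 0.5281 = 0.7875/0.5281 = 1.491 mg/L.
Half-life 7.78 h → k = ln 2 / 7.78 = 0.08909 h⁻¹ = 2.138 d⁻¹.
1.491·exp(−k·t) = 0.30 → t = ln(1.491/0.30)/k = 64790 s = 18.00 h.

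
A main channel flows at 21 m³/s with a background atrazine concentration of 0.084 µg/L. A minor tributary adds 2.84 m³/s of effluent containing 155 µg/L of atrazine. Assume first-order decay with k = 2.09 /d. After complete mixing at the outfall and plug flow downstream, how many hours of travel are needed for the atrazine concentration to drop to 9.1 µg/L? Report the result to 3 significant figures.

Flow-weighted average: C = (21.00·0.08400 + 2.840·155.0) / 23.84 = 442.0/23.84 = 18.54 µg/L.
18.54·exp(−k·t) = 9.1 → t = ln(18.54/9.1)/k = 29420 s = 8.171 h.

8.17 h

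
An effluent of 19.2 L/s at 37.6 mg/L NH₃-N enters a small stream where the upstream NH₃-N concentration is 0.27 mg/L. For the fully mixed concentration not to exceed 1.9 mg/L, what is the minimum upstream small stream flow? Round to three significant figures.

421 L/s

Set C_mix = 1.9: (Q·0.2700 + 19.20·37.60) / (Q + 19.20) = 1.9
→ Q = 19.20·(37.60 − 1.9)/(1.9 − 0.2700) = 420.5 L/s.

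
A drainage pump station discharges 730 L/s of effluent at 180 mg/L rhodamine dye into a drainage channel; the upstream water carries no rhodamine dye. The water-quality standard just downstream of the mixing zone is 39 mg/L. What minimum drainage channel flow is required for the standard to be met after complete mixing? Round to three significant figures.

Set C_mix = 39: (Q·0 + 730.0·180.0) / (Q + 730.0) = 39
→ Q = 730.0·(180.0 − 39)/(39 − 0) = 2639 L/s.

2640 L/s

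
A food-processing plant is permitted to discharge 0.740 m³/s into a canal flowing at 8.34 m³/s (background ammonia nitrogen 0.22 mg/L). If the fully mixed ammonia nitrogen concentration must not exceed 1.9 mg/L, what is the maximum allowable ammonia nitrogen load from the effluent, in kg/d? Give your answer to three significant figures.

1330 kg/d

Mass balance at the limit: 8.340·0.2200 + 0.7400·Cₑ = 9.080·1.9 → Cₑ = 20.83 mg/L.
Load = 0.7400 m³/s × 20.83 g/m³ × 86 400 s/d = 1332 kg/d.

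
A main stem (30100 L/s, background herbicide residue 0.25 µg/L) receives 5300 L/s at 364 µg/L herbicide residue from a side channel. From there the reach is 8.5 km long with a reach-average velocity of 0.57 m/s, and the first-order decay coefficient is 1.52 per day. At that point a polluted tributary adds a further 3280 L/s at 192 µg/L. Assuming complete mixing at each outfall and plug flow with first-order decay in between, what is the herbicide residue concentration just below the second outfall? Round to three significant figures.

After mixing, C = (30100·0.2500 + 5300·364.0) / 35400 = 1937000/35400 = 54.71 µg/L; combined flow 35400 L/s.
Travel time t = 8.5·1000 / 0.57 = 14910 s = 4.142 h.
Decay over the reach: 54.71·exp(−kt) = 54.71·0.7692 = 42.09 µg/L.
Second outfall: C = (35400·42.09 + 3280·192.0)/38680 = 54.80 µg/L.

54.8 µg/L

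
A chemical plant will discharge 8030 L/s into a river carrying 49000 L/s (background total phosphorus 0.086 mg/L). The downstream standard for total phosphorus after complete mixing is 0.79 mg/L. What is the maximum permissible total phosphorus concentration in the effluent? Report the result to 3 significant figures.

At the limit, (Qr·Cr + Qe·Cₑ)/(Qr + Qe) = 0.79:
Cₑ = (57030·0.79 − 49000·0.08600) / 8030 = 5.086 mg/L.

5.09 mg/L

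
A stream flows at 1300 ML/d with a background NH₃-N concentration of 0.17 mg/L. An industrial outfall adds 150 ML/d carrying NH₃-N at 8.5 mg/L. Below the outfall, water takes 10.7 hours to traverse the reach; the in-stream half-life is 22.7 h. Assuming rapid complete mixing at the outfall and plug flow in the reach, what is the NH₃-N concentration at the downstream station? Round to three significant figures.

After mixing, C = (1300·0.1700 + 150.0·8.500) / 1450 = 1496/1450 = 1.032 mg/L.
Half-life 22.7 h → k = ln 2 / 22.7 = 0.03054 h⁻¹ = 0.7328 d⁻¹.
After decay, C = 1.032 × e^(−kt) = 1.032 × 0.7213 = 0.7442 mg/L.

0.744 mg/L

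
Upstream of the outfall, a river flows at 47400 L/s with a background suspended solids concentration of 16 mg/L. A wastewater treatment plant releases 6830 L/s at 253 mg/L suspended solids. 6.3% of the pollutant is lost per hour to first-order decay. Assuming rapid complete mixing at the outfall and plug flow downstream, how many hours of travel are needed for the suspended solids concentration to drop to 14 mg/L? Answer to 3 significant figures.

18.2 h

Conservation of mass: C = (47400·16.00 + 6830·253.0) / 54230 = 2486000/54230 = 45.85 mg/L.
6.3%/h lost → k = −ln(1 − 0.063) = 0.06507 h⁻¹.
45.85·exp(−k·t) = 14 → t = ln(45.85/14)/k = 65630 s = 18.23 h.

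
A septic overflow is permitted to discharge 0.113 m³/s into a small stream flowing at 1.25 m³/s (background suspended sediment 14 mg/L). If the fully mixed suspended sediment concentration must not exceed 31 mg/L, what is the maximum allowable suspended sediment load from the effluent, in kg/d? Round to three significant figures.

Mass balance at the limit: 1.250·14.00 + 0.1130·Cₑ = 1.363·31 → Cₑ = 219.1 mg/L.
Load = 0.1130 m³/s × 219.1 g/m³ × 86 400 s/d = 2139 kg/d.

2140 kg/d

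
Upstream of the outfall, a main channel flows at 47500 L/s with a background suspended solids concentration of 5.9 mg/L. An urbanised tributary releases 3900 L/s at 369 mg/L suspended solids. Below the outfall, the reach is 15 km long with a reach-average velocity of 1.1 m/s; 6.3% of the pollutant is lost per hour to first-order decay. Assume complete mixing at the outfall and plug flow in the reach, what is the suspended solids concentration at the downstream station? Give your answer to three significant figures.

After mixing, C = (47500·5.900 + 3900·369.0) / 51400 = 1719000/51400 = 33.45 mg/L.
Travel time t = 15·1000 / 1.1 = 13640 s = 3.788 h.
6.3%/h lost → k = −ln(1 − 0.063) = 0.06507 h⁻¹.
Applying C = C₀e^(−kt): 33.45 × 0.7815 = 26.14 mg/L.

26.1 mg/L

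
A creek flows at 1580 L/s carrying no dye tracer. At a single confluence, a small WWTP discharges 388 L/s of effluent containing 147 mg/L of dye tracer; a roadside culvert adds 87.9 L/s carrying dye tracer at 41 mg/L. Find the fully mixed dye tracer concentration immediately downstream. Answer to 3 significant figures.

29.5 mg/L

After mixing, C = (1580·0 + 388.0·147.0 + 87.90·41.00) / 2056 = 60640/2056 = 29.50 mg/L.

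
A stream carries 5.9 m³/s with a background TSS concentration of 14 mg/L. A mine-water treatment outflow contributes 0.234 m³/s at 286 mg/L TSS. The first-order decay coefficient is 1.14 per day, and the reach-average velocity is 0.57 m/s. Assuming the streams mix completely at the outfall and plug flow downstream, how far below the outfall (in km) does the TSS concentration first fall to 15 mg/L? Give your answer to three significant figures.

21.0 km

After mixing, C = (5.900·14.00 + 0.2340·286.0) / 6.134 = 149.5/6.134 = 24.38 mg/L.
Set 24.38·exp(−k·t) = 15 → t = ln(24.38/15)/k = 36800 s = 10.22 h.
Distance = v·t = 0.57·36800 = 20980 m = 20.98 km.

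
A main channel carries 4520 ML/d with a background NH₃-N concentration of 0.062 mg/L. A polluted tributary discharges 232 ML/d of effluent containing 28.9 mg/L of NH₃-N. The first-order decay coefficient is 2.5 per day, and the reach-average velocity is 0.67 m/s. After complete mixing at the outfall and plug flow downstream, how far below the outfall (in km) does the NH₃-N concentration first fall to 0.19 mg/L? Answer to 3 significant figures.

Mass balance: C = (4520·0.06200 + 232.0·28.90) / 4752 = 6985/4752 = 1.470 mg/L.
Set 1.470·exp(−k·t) = 0.19 → t = ln(1.470/0.19)/k = 70710 s = 19.64 h.
Distance = v·t = 0.67·70710 = 47370 m = 47.37 km.

47.4 km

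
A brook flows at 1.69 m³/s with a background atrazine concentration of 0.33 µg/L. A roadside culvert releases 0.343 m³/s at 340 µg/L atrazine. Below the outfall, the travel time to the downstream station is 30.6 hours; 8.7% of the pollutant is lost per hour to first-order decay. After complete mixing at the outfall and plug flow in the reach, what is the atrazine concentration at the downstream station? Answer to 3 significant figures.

After mixing, C = (1.690·0.3300 + 0.3430·340.0) / 2.033 = 117.2/2.033 = 57.64 µg/L.
8.7%/h lost → k = −ln(1 − 0.087) = 0.09102 h⁻¹.
Applying C = C₀e^(−kt): 57.64 × 0.06172 = 3.557 µg/L.

3.56 µg/L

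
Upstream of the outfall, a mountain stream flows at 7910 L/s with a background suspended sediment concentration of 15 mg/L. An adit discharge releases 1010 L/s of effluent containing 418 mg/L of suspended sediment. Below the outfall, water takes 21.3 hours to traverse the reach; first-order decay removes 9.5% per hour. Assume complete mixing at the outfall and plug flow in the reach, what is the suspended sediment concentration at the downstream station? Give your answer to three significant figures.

7.23 mg/L

Flow-weighted average: C = (7910·15.00 + 1010·418.0) / 8920 = 540800/8920 = 60.63 mg/L.
9.5%/h lost → k = −ln(1 − 0.095) = 0.09982 h⁻¹.
After decay, C = 60.63 × e^(−kt) = 60.63 × 0.1193 = 7.233 mg/L.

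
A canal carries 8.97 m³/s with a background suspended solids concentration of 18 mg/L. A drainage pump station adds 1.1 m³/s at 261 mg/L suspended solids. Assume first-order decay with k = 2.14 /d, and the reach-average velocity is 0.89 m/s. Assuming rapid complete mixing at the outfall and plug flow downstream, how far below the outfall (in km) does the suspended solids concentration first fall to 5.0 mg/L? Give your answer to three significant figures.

After mixing, C = (8.970·18.00 + 1.100·261.0) / 10.07 = 448.6/10.07 = 44.54 mg/L.
Set 44.54·exp(−k·t) = 5.0 → t = ln(44.54/5.0)/k = 88300 s = 24.53 h.
Distance = v·t = 0.89·88300 = 78590 m = 78.59 km.

78.6 km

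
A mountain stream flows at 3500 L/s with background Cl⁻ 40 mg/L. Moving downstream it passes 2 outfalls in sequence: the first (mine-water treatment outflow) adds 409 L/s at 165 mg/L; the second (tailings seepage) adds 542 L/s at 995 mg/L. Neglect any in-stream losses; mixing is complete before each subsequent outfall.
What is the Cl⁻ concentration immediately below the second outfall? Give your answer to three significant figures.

168 mg/L

Outfall 1: combined Q = 3909 L/s; C = (3500·40.00 + 409.0·165.0)/3909 = 53.08 mg/L.
Outfall 2: combined Q = 4451 L/s; C = (3909·53.08 + 542.0·995.0)/4451 = 167.8 mg/L.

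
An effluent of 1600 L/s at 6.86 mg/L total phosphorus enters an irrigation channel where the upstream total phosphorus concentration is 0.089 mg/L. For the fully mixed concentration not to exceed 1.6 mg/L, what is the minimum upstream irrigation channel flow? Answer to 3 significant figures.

Set C_mix = 1.6: (Q·0.08900 + 1600·6.860) / (Q + 1600) = 1.6
→ Q = 1600·(6.860 − 1.6)/(1.6 − 0.08900) = 5570 L/s.

5570 L/s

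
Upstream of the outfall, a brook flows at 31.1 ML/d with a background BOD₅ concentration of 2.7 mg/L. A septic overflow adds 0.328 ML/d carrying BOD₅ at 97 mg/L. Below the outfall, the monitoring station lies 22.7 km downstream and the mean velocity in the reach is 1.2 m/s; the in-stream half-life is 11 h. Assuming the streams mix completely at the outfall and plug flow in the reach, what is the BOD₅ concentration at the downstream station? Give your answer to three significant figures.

Mixed concentration C = ΣQC/ΣQ = (31.10·2.700 + 0.3280·97.00) / 31.43 = 115.8/31.43 = 3.684 mg/L.
Travel time t = 22.7·1000 / 1.2 = 18920 s = 5.255 h.
Half-life 11 h → k = ln 2 / 11 = 0.06301 h⁻¹ = 1.512 d⁻¹.
First-order decay: C = 3.684·exp(−k·t) = 3.684·0.7181 = 2.646 mg/L.

2.65 mg/L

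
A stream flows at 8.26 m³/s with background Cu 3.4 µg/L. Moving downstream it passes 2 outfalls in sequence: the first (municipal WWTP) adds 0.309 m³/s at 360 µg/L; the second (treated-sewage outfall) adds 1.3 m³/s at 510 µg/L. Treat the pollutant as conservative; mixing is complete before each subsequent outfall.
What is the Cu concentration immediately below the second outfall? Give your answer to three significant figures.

81.3 µg/L

After outfall 1: Q = 8.260 + 0.3090 = 8.569 m³/s; C = (8.260·3.400 + 0.3090·360.0)/8.569 = 16.26 µg/L.
After outfall 2: Q = 8.569 + 1.300 = 9.869 m³/s; C = (8.569·16.26 + 1.300·510.0)/9.869 = 81.30 µg/L.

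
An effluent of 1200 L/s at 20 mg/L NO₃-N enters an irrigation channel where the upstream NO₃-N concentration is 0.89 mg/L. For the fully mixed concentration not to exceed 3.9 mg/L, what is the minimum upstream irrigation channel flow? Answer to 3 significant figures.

6420 L/s

Set C_mix = 3.9: (Q·0.8900 + 1200·20.00) / (Q + 1200) = 3.9
→ Q = 1200·(20.00 − 3.9)/(3.9 − 0.8900) = 6419 L/s.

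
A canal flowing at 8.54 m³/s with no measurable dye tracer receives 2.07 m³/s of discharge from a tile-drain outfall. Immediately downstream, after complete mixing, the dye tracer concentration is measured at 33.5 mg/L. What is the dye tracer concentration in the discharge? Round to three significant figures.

Mass balance: 8.540·0 + 2.070·Cₑ = 10.61·33.50
→ Cₑ = (10.61·33.50 − 8.540·0) / 2.070 = 171.7 mg/L.

172 mg/L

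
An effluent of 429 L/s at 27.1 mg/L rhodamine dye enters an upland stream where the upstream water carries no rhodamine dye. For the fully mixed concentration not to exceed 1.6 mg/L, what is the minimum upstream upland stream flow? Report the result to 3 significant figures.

Set C_mix = 1.6: (Q·0 + 429.0·27.10) / (Q + 429.0) = 1.6
→ Q = 429.0·(27.10 − 1.6)/(1.6 − 0) = 6837 L/s.

6840 L/s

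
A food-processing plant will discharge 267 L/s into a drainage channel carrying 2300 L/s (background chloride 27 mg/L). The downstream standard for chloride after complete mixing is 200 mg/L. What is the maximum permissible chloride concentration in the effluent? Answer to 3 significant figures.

1690 mg/L

At the limit, (Qr·Cr + Qe·Cₑ)/(Qr + Qe) = 200:
Cₑ = (2567·200 − 2300·27.00) / 267.0 = 1690 mg/L.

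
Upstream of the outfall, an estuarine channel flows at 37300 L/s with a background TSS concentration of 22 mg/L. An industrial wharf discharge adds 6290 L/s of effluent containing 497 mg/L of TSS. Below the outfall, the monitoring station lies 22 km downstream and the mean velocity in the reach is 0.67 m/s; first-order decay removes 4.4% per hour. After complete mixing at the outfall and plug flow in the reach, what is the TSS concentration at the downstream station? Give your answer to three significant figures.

60.1 mg/L

Flow-weighted average: C = (37300·22.00 + 6290·497.0) / 43590 = 3947000/43590 = 90.54 mg/L.
Travel time t = 22·1000 / 0.67 = 32840 s = 9.121 h.
4.4%/h lost → k = −ln(1 − 0.044) = 0.04500 h⁻¹.
First-order decay: C = 90.54·exp(−k·t) = 90.54·0.6634 = 60.06 mg/L.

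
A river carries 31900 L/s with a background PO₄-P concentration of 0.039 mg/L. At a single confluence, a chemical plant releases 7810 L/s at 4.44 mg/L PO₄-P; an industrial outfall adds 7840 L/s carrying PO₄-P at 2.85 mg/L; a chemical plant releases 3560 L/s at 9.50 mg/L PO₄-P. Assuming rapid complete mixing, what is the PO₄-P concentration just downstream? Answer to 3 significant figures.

Flow-weighted average: C = (31900·0.03900 + 7810·4.440 + 7840·2.850 + 3560·9.500) / 51110 = 92080/51110 = 1.802 mg/L.

1.80 mg/L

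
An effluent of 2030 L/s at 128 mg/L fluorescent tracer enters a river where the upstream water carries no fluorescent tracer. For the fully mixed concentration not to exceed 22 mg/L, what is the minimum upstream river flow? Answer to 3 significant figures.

Set C_mix = 22: (Q·0 + 2030·128.0) / (Q + 2030) = 22
→ Q = 2030·(128.0 − 22)/(22 − 0) = 9781 L/s.

9780 L/s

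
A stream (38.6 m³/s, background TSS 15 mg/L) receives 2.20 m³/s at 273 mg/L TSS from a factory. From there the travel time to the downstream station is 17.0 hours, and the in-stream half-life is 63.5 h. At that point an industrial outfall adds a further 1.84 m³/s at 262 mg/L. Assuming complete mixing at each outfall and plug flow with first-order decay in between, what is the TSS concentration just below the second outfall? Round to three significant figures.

34.3 mg/L

Flow-weighted average: C = (38.60·15.00 + 2.200·273.0) / 40.80 = 1180/40.80 = 28.91 mg/L; combined flow 40.80 m³/s.
Half-life 63.5 h → k = ln 2 / 63.5 = 0.01092 h⁻¹ = 0.2620 d⁻¹.
Decay over the reach: 28.91·exp(−kt) = 28.91·0.8306 = 24.02 mg/L.
At the second outfall, C = (40.80·24.02 + 1.840·262.0) / (40.80 + 1.840) = 34.28 mg/L.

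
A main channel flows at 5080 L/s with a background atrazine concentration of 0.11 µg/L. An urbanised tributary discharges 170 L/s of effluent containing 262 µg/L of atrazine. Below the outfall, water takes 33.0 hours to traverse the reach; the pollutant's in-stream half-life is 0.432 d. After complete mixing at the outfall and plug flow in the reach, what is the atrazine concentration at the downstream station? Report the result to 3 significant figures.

0.946 µg/L

Conservation of mass: C = (5080·0.1100 + 170.0·262.0) / 5250 = 45100/5250 = 8.590 µg/L.
Half-life 0.432 d → k = ln 2 / 0.432 = 1.605 d⁻¹.
After decay, C = 8.590 × e^(−kt) = 8.590 × 0.1101 = 0.9459 µg/L.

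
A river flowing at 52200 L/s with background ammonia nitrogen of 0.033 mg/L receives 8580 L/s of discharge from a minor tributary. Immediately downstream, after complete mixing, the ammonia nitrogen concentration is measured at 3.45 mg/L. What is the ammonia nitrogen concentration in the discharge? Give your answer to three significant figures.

Mass balance: 52200·0.03300 + 8580·Cₑ = 60780·3.450
→ Cₑ = (60780·3.450 − 52200·0.03300) / 8580 = 24.24 mg/L.

24.2 mg/L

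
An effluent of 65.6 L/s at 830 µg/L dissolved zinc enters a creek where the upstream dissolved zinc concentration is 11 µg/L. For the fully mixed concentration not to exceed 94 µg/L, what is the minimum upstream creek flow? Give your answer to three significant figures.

Set C_mix = 94: (Q·11.00 + 65.60·830.0) / (Q + 65.60) = 94
→ Q = 65.60·(830.0 − 94)/(94 − 11.00) = 581.7 L/s.

582 L/s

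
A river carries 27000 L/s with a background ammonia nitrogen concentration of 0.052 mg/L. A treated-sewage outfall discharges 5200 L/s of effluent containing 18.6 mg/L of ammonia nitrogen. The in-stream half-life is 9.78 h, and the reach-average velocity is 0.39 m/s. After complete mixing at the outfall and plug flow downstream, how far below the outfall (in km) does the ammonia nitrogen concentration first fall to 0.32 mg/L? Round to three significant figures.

44.6 km

After mixing, C = (27000·0.05200 + 5200·18.60) / 32200 = 98120/32200 = 3.047 mg/L.
Half-life 9.78 h → k = ln 2 / 9.78 = 0.07087 h⁻¹ = 1.701 d⁻¹.
Set 3.047·exp(−k·t) = 0.32 → t = ln(3.047/0.32)/k = 114500 s = 31.80 h.
Distance = v·t = 0.39·114500 = 44650 m = 44.65 km.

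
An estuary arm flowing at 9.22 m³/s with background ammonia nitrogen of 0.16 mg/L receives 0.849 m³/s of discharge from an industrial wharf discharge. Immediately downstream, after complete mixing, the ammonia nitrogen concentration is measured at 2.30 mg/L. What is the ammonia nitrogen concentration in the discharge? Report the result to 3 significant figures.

Mass balance: 9.220·0.1600 + 0.8490·Cₑ = 10.07·2.300
→ Cₑ = (10.07·2.300 − 9.220·0.1600) / 0.8490 = 25.54 mg/L.

25.5 mg/L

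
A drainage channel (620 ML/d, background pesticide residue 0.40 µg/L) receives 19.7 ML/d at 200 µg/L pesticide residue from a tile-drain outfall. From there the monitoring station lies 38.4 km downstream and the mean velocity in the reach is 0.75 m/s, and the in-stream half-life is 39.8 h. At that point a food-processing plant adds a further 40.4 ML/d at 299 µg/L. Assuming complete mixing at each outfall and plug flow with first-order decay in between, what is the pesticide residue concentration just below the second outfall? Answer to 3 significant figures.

After mixing, C = (620.0·0.4000 + 19.70·200.0) / 639.7 = 4188/639.7 = 6.547 µg/L; combined flow 639.7 ML/d.
Travel time t = 38.4·1000 / 0.75 = 51200 s = 14.22 h.
Half-life 39.8 h → k = ln 2 / 39.8 = 0.01742 h⁻¹ = 0.4180 d⁻¹.
First-order decay: C = 6.547·exp(−k·t) = 6.547·0.7806 = 5.110 µg/L.
At the second outfall, C = (639.7·5.110 + 40.40·299.0) / (639.7 + 40.40) = 22.57 µg/L.

22.6 µg/L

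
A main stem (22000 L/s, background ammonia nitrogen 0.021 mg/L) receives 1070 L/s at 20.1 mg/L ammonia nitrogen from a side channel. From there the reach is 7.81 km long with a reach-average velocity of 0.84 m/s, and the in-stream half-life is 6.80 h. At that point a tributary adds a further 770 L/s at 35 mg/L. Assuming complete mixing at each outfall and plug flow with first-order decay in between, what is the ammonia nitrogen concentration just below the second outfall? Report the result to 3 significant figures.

1.84 mg/L

Flow-weighted average: C = (22000·0.02100 + 1070·20.10) / 23070 = 21970/23070 = 0.9523 mg/L; combined flow 23070 L/s.
Travel time t = 7.81·1000 / 0.84 = 9298 s = 2.583 h.
Half-life 6.80 h → k = ln 2 / 6.80 = 0.1019 h⁻¹ = 2.446 d⁻¹.
First-order decay: C = 0.9523·exp(−k·t) = 0.9523·0.7685 = 0.7319 mg/L.
Second outfall: C = (23070·0.7319 + 770.0·35.00)/23840 = 1.839 mg/L.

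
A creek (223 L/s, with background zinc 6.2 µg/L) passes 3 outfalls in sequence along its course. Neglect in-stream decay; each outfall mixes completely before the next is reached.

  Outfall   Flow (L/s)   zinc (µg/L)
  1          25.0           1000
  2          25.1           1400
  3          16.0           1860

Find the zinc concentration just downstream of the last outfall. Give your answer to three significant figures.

After outfall 1: Q = 223.0 + 25.00 = 248.0 L/s; C = (223.0·6.200 + 25.00·1000)/248.0 = 106.4 µg/L.
After outfall 2: Q = 248.0 + 25.10 = 273.1 L/s; C = (248.0·106.4 + 25.10·1400)/273.1 = 225.3 µg/L.
After outfall 3: Q = 273.1 + 16.00 = 289.1 L/s; C = (273.1·225.3 + 16.00·1860)/289.1 = 315.7 µg/L.

316 µg/L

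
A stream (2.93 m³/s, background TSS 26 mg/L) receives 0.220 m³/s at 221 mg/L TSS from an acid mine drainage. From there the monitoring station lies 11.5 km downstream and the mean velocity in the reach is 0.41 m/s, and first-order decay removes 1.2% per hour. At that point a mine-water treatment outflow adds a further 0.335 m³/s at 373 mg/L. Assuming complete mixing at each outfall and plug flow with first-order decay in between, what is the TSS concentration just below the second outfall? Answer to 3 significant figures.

68.5 mg/L

Conservation of mass: C = (2.930·26.00 + 0.2200·221.0) / 3.150 = 124.8/3.150 = 39.62 mg/L; combined flow 3.150 m³/s.
Travel time t = 11.5·1000 / 0.41 = 28050 s = 7.791 h.
1.2%/h lost → k = −ln(1 − 0.012) = 0.01207 h⁻¹.
Decay over the reach: 39.62·exp(−kt) = 39.62·0.9102 = 36.06 mg/L.
Second outfall: C = (3.150·36.06 + 0.3350·373.0)/3.485 = 68.45 mg/L.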